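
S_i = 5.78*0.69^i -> [5.78, 3.99, 2.75, 1.9, 1.31]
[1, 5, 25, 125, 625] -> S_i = 1*5^i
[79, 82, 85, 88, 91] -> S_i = 79 + 3*i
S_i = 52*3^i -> [52, 156, 468, 1404, 4212]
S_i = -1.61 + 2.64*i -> [-1.61, 1.03, 3.67, 6.31, 8.95]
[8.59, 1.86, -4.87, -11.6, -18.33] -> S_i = 8.59 + -6.73*i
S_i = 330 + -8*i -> [330, 322, 314, 306, 298]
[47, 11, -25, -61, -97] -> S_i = 47 + -36*i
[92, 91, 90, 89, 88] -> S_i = 92 + -1*i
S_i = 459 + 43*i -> [459, 502, 545, 588, 631]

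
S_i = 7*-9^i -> [7, -63, 567, -5103, 45927]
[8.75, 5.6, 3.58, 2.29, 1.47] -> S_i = 8.75*0.64^i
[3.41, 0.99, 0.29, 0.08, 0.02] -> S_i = 3.41*0.29^i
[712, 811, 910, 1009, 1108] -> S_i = 712 + 99*i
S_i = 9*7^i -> [9, 63, 441, 3087, 21609]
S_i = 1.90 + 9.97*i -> [1.9, 11.87, 21.84, 31.81, 41.78]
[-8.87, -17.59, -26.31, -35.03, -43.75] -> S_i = -8.87 + -8.72*i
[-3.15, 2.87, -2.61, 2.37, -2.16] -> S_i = -3.15*(-0.91)^i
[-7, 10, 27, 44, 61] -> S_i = -7 + 17*i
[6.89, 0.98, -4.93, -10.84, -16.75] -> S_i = 6.89 + -5.91*i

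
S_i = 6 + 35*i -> [6, 41, 76, 111, 146]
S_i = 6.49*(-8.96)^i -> [6.49, -58.15, 521.03, -4668.41, 41828.93]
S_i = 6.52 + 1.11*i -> [6.52, 7.63, 8.74, 9.85, 10.96]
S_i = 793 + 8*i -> [793, 801, 809, 817, 825]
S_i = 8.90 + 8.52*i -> [8.9, 17.42, 25.94, 34.46, 42.98]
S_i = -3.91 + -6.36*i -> [-3.91, -10.27, -16.63, -22.99, -29.35]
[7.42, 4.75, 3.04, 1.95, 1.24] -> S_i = 7.42*0.64^i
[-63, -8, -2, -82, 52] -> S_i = Random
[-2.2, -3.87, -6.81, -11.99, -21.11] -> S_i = -2.20*1.76^i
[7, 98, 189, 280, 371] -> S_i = 7 + 91*i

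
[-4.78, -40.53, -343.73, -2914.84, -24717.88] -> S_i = -4.78*8.48^i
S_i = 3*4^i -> [3, 12, 48, 192, 768]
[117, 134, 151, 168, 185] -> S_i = 117 + 17*i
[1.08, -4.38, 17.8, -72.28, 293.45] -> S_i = 1.08*(-4.06)^i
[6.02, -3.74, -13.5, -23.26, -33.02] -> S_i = 6.02 + -9.76*i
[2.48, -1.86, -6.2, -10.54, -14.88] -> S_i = 2.48 + -4.34*i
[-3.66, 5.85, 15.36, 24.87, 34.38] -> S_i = -3.66 + 9.51*i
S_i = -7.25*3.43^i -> [-7.25, -24.87, -85.3, -292.56, -1003.49]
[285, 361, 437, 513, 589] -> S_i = 285 + 76*i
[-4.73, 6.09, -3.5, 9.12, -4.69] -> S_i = Random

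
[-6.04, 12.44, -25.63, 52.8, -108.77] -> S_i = -6.04*(-2.06)^i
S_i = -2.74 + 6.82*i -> [-2.74, 4.08, 10.9, 17.72, 24.54]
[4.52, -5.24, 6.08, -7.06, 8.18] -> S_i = 4.52*(-1.16)^i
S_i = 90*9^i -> [90, 810, 7290, 65610, 590490]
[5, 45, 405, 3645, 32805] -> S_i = 5*9^i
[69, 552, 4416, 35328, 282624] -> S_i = 69*8^i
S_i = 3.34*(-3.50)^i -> [3.34, -11.69, 40.92, -143.2, 501.21]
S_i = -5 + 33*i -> [-5, 28, 61, 94, 127]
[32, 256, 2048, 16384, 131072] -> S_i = 32*8^i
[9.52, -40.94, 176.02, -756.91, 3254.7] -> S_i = 9.52*(-4.30)^i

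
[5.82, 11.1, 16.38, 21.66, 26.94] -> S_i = 5.82 + 5.28*i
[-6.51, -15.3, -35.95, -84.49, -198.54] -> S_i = -6.51*2.35^i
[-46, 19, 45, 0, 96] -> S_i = Random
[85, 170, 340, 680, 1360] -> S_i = 85*2^i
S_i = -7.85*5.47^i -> [-7.85, -42.94, -234.88, -1284.79, -7027.79]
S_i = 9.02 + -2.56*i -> [9.02, 6.46, 3.9, 1.34, -1.22]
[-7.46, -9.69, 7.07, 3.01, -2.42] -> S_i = Random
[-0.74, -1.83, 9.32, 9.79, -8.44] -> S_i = Random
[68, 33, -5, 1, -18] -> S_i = Random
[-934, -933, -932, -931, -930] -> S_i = -934 + 1*i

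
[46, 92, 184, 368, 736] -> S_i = 46*2^i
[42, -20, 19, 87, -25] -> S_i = Random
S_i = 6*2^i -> [6, 12, 24, 48, 96]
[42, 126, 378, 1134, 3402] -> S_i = 42*3^i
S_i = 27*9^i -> [27, 243, 2187, 19683, 177147]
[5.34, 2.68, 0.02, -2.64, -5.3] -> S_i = 5.34 + -2.66*i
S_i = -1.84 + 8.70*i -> [-1.84, 6.86, 15.56, 24.26, 32.96]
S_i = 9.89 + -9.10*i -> [9.89, 0.79, -8.31, -17.41, -26.51]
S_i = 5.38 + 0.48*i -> [5.38, 5.86, 6.34, 6.82, 7.3]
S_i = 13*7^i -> [13, 91, 637, 4459, 31213]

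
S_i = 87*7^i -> [87, 609, 4263, 29841, 208887]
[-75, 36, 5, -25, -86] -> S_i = Random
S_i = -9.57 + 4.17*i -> [-9.57, -5.4, -1.23, 2.94, 7.11]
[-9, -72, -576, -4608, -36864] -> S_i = -9*8^i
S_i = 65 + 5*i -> [65, 70, 75, 80, 85]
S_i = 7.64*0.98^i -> [7.64, 7.49, 7.34, 7.19, 7.05]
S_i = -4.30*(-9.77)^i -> [-4.3, 42.01, -410.45, 4010.07, -39178.4]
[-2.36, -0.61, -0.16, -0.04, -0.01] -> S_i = -2.36*0.26^i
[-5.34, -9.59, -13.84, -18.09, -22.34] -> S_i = -5.34 + -4.25*i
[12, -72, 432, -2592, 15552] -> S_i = 12*-6^i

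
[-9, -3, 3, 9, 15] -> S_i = -9 + 6*i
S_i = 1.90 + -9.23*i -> [1.9, -7.33, -16.56, -25.79, -35.02]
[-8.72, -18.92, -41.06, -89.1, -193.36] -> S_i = -8.72*2.17^i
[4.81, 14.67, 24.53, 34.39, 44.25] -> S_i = 4.81 + 9.86*i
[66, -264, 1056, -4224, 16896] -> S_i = 66*-4^i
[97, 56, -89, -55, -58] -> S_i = Random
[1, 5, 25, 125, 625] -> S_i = 1*5^i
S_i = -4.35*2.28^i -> [-4.35, -9.92, -22.61, -51.56, -117.55]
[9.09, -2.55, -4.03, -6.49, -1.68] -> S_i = Random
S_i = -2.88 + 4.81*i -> [-2.88, 1.93, 6.74, 11.55, 16.36]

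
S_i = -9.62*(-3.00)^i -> [-9.62, 28.86, -86.58, 259.74, -779.22]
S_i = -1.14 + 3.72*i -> [-1.14, 2.58, 6.3, 10.02, 13.74]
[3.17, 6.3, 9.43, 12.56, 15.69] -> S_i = 3.17 + 3.13*i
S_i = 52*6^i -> [52, 312, 1872, 11232, 67392]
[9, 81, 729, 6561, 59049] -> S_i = 9*9^i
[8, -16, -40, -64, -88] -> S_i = 8 + -24*i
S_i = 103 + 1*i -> [103, 104, 105, 106, 107]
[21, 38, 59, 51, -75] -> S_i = Random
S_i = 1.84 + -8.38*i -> [1.84, -6.54, -14.92, -23.3, -31.68]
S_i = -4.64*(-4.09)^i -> [-4.64, 18.98, -77.62, 317.46, -1298.41]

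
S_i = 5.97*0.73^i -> [5.97, 4.36, 3.18, 2.32, 1.7]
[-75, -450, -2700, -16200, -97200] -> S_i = -75*6^i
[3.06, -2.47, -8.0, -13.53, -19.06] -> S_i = 3.06 + -5.53*i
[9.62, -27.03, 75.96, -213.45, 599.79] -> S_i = 9.62*(-2.81)^i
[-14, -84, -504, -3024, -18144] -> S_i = -14*6^i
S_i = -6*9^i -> [-6, -54, -486, -4374, -39366]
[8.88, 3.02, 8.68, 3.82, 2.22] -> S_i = Random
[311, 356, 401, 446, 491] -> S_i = 311 + 45*i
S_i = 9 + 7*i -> [9, 16, 23, 30, 37]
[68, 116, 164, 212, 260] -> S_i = 68 + 48*i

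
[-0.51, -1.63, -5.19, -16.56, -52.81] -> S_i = -0.51*3.19^i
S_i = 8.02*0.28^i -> [8.02, 2.25, 0.63, 0.18, 0.05]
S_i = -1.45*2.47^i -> [-1.45, -3.58, -8.85, -21.85, -53.97]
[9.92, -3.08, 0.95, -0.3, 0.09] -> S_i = 9.92*(-0.31)^i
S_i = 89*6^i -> [89, 534, 3204, 19224, 115344]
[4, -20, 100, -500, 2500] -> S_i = 4*-5^i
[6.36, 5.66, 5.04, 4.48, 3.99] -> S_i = 6.36*0.89^i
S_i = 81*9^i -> [81, 729, 6561, 59049, 531441]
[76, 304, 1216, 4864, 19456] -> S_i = 76*4^i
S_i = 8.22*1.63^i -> [8.22, 13.4, 21.84, 35.6, 58.03]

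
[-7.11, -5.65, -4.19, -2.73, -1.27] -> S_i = -7.11 + 1.46*i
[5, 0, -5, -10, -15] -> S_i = 5 + -5*i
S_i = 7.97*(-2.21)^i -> [7.97, -17.61, 38.93, -86.03, 190.12]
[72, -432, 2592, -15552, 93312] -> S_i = 72*-6^i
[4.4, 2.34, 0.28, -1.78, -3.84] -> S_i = 4.40 + -2.06*i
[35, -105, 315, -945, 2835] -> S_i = 35*-3^i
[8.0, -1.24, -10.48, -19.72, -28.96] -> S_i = 8.00 + -9.24*i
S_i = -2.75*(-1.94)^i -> [-2.75, 5.34, -10.35, 20.08, -38.95]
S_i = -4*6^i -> [-4, -24, -144, -864, -5184]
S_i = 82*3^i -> [82, 246, 738, 2214, 6642]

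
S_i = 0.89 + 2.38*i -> [0.89, 3.27, 5.65, 8.03, 10.41]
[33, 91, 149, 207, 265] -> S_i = 33 + 58*i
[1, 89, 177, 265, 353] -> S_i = 1 + 88*i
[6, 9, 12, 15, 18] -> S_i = 6 + 3*i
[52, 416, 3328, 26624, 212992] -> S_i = 52*8^i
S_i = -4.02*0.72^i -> [-4.02, -2.89, -2.08, -1.5, -1.08]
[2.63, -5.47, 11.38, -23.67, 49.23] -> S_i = 2.63*(-2.08)^i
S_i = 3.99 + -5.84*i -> [3.99, -1.85, -7.69, -13.53, -19.37]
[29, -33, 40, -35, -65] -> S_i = Random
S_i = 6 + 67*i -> [6, 73, 140, 207, 274]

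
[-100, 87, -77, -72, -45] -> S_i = Random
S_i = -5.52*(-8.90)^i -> [-5.52, 49.13, -437.24, 3891.43, -34633.72]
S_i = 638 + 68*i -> [638, 706, 774, 842, 910]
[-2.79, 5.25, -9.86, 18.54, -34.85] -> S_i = -2.79*(-1.88)^i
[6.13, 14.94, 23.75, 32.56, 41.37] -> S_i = 6.13 + 8.81*i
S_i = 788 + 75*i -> [788, 863, 938, 1013, 1088]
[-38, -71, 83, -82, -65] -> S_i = Random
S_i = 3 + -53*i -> [3, -50, -103, -156, -209]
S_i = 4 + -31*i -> [4, -27, -58, -89, -120]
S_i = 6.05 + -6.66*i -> [6.05, -0.61, -7.27, -13.93, -20.59]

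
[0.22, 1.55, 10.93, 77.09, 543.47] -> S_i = 0.22*7.05^i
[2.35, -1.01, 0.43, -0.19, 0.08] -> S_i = 2.35*(-0.43)^i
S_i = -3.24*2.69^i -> [-3.24, -8.72, -23.44, -63.07, -169.65]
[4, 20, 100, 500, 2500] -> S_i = 4*5^i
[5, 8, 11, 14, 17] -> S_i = 5 + 3*i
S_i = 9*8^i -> [9, 72, 576, 4608, 36864]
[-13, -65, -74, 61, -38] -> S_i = Random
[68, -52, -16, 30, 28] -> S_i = Random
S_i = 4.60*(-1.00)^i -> [4.6, -4.6, 4.6, -4.6, 4.6]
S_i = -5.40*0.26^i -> [-5.4, -1.4, -0.37, -0.09, -0.02]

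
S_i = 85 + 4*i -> [85, 89, 93, 97, 101]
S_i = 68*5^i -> [68, 340, 1700, 8500, 42500]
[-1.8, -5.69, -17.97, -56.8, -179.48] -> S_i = -1.80*3.16^i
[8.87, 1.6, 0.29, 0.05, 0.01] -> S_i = 8.87*0.18^i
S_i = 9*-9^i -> [9, -81, 729, -6561, 59049]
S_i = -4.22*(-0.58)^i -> [-4.22, 2.45, -1.42, 0.82, -0.48]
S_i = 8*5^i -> [8, 40, 200, 1000, 5000]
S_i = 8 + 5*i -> [8, 13, 18, 23, 28]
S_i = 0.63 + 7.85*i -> [0.63, 8.48, 16.33, 24.18, 32.03]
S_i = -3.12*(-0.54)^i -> [-3.12, 1.68, -0.91, 0.49, -0.27]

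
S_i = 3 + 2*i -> [3, 5, 7, 9, 11]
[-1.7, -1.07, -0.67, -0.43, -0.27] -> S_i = -1.70*0.63^i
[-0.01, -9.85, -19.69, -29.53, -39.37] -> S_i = -0.01 + -9.84*i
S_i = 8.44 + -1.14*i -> [8.44, 7.3, 6.16, 5.02, 3.88]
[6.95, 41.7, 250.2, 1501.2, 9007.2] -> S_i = 6.95*6.00^i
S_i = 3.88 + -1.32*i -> [3.88, 2.56, 1.24, -0.08, -1.4]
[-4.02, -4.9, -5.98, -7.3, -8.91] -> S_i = -4.02*1.22^i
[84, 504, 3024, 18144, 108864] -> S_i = 84*6^i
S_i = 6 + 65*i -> [6, 71, 136, 201, 266]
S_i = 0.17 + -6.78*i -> [0.17, -6.61, -13.39, -20.17, -26.95]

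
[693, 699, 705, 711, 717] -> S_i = 693 + 6*i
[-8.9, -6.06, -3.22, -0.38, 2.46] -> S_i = -8.90 + 2.84*i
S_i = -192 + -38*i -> [-192, -230, -268, -306, -344]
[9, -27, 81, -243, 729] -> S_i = 9*-3^i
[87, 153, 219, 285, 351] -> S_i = 87 + 66*i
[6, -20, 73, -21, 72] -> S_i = Random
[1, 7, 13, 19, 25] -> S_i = 1 + 6*i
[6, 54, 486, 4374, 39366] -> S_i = 6*9^i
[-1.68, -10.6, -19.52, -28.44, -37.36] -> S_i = -1.68 + -8.92*i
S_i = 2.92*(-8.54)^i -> [2.92, -24.94, 212.96, -1818.68, 15531.53]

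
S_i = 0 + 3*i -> [0, 3, 6, 9, 12]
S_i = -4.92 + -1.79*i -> [-4.92, -6.71, -8.5, -10.29, -12.08]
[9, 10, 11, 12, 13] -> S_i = 9 + 1*i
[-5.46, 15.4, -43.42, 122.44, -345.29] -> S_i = -5.46*(-2.82)^i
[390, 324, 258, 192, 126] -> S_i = 390 + -66*i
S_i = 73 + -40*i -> [73, 33, -7, -47, -87]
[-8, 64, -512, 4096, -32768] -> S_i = -8*-8^i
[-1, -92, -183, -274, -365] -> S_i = -1 + -91*i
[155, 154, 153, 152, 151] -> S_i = 155 + -1*i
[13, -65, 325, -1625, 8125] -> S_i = 13*-5^i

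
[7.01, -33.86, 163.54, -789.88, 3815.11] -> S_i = 7.01*(-4.83)^i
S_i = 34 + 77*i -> [34, 111, 188, 265, 342]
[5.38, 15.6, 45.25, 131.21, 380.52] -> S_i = 5.38*2.90^i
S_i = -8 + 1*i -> [-8, -7, -6, -5, -4]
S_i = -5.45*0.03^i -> [-5.45, -0.16, -0.0, -0.0, -0.0]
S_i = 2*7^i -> [2, 14, 98, 686, 4802]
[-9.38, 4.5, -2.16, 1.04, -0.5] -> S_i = -9.38*(-0.48)^i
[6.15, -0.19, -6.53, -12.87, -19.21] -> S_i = 6.15 + -6.34*i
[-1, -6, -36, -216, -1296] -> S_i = -1*6^i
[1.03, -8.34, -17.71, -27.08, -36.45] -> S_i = 1.03 + -9.37*i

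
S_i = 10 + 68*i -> [10, 78, 146, 214, 282]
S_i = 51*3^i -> [51, 153, 459, 1377, 4131]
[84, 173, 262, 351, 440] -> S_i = 84 + 89*i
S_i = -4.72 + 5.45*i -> [-4.72, 0.73, 6.18, 11.63, 17.08]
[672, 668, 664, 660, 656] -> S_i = 672 + -4*i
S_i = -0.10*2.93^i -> [-0.1, -0.29, -0.86, -2.52, -7.37]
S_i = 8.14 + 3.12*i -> [8.14, 11.26, 14.38, 17.5, 20.62]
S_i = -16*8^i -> [-16, -128, -1024, -8192, -65536]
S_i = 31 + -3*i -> [31, 28, 25, 22, 19]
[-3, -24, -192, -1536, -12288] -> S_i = -3*8^i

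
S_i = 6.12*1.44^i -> [6.12, 8.81, 12.69, 18.27, 26.31]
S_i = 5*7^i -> [5, 35, 245, 1715, 12005]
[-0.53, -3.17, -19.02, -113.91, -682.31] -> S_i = -0.53*5.99^i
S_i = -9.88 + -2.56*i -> [-9.88, -12.44, -15.0, -17.56, -20.12]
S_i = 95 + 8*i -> [95, 103, 111, 119, 127]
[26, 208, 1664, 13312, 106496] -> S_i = 26*8^i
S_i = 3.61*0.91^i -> [3.61, 3.29, 2.99, 2.72, 2.48]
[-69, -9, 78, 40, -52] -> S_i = Random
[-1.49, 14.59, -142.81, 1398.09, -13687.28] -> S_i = -1.49*(-9.79)^i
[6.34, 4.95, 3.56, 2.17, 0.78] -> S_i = 6.34 + -1.39*i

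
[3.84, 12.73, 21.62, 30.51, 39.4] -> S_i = 3.84 + 8.89*i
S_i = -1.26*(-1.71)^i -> [-1.26, 2.15, -3.68, 6.3, -10.77]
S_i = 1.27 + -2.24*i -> [1.27, -0.97, -3.21, -5.45, -7.69]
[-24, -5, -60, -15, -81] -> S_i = Random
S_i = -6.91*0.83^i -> [-6.91, -5.74, -4.76, -3.95, -3.28]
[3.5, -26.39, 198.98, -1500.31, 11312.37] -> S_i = 3.50*(-7.54)^i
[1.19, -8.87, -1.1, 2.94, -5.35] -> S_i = Random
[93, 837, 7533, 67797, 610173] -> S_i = 93*9^i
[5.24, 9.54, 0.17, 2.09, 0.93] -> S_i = Random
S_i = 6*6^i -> [6, 36, 216, 1296, 7776]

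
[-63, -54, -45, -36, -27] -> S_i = -63 + 9*i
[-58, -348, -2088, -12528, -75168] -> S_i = -58*6^i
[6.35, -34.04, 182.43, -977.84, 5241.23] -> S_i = 6.35*(-5.36)^i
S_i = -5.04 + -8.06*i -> [-5.04, -13.1, -21.16, -29.22, -37.28]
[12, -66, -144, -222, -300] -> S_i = 12 + -78*i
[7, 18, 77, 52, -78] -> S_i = Random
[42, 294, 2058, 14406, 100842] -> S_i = 42*7^i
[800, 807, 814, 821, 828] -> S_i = 800 + 7*i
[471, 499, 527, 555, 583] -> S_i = 471 + 28*i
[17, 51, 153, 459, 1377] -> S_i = 17*3^i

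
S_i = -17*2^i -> [-17, -34, -68, -136, -272]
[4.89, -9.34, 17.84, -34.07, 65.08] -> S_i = 4.89*(-1.91)^i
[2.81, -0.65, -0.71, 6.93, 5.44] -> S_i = Random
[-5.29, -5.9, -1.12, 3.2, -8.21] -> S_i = Random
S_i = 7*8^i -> [7, 56, 448, 3584, 28672]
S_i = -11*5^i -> [-11, -55, -275, -1375, -6875]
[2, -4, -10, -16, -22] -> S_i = 2 + -6*i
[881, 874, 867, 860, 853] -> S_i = 881 + -7*i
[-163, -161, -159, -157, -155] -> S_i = -163 + 2*i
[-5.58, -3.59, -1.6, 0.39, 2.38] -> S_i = -5.58 + 1.99*i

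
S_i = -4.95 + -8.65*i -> [-4.95, -13.6, -22.25, -30.9, -39.55]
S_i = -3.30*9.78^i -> [-3.3, -32.27, -315.64, -3086.96, -30190.43]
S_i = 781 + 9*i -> [781, 790, 799, 808, 817]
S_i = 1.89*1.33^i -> [1.89, 2.51, 3.34, 4.45, 5.91]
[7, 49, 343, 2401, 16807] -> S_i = 7*7^i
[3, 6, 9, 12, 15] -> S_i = 3 + 3*i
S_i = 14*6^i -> [14, 84, 504, 3024, 18144]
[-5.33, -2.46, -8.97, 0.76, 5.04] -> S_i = Random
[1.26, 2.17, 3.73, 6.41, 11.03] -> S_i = 1.26*1.72^i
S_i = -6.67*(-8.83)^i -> [-6.67, 58.9, -520.05, 4592.06, -40547.93]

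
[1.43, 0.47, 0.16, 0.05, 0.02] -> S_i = 1.43*0.33^i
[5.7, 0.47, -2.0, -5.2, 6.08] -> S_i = Random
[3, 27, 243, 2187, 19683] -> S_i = 3*9^i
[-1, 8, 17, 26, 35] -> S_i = -1 + 9*i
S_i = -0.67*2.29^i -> [-0.67, -1.53, -3.51, -8.05, -18.43]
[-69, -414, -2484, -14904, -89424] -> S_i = -69*6^i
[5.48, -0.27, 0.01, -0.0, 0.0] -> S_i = 5.48*(-0.05)^i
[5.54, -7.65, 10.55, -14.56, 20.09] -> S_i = 5.54*(-1.38)^i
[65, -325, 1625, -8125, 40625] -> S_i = 65*-5^i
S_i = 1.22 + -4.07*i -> [1.22, -2.85, -6.92, -10.99, -15.06]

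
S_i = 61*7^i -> [61, 427, 2989, 20923, 146461]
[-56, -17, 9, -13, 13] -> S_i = Random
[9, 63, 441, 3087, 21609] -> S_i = 9*7^i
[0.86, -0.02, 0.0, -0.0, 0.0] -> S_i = 0.86*(-0.02)^i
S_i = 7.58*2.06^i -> [7.58, 15.61, 32.17, 66.26, 136.5]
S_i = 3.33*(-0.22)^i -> [3.33, -0.73, 0.16, -0.04, 0.01]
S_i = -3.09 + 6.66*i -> [-3.09, 3.57, 10.23, 16.89, 23.55]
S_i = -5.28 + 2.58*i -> [-5.28, -2.7, -0.12, 2.46, 5.04]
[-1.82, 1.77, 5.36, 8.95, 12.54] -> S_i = -1.82 + 3.59*i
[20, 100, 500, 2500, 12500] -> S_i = 20*5^i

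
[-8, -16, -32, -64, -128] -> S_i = -8*2^i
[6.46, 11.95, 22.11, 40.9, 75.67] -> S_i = 6.46*1.85^i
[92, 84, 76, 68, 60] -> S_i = 92 + -8*i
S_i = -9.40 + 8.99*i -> [-9.4, -0.41, 8.58, 17.57, 26.56]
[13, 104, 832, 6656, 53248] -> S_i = 13*8^i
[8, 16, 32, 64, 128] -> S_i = 8*2^i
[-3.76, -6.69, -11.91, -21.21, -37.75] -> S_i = -3.76*1.78^i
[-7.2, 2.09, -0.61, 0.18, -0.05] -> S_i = -7.20*(-0.29)^i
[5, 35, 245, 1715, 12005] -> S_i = 5*7^i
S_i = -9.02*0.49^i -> [-9.02, -4.42, -2.17, -1.06, -0.52]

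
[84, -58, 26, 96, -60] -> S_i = Random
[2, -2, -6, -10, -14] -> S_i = 2 + -4*i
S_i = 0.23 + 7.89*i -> [0.23, 8.12, 16.01, 23.9, 31.79]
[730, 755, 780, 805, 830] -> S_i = 730 + 25*i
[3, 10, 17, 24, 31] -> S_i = 3 + 7*i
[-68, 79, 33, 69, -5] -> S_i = Random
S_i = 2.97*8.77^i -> [2.97, 26.05, 228.43, 2003.34, 17569.31]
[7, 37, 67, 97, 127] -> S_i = 7 + 30*i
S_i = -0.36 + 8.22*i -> [-0.36, 7.86, 16.08, 24.3, 32.52]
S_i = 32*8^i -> [32, 256, 2048, 16384, 131072]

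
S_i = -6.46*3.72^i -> [-6.46, -24.03, -89.4, -332.55, -1237.1]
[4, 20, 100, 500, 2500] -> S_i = 4*5^i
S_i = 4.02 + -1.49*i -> [4.02, 2.53, 1.04, -0.45, -1.94]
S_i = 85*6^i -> [85, 510, 3060, 18360, 110160]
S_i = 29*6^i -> [29, 174, 1044, 6264, 37584]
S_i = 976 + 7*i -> [976, 983, 990, 997, 1004]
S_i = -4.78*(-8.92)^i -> [-4.78, 42.64, -380.33, 3392.52, -30261.28]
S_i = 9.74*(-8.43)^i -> [9.74, -82.11, 692.17, -5835.01, 49189.14]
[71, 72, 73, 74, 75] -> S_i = 71 + 1*i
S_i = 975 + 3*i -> [975, 978, 981, 984, 987]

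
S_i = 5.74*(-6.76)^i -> [5.74, -38.8, 262.3, -1773.18, 11986.67]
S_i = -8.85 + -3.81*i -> [-8.85, -12.66, -16.47, -20.28, -24.09]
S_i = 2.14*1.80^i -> [2.14, 3.85, 6.93, 12.48, 22.46]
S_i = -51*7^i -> [-51, -357, -2499, -17493, -122451]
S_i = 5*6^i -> [5, 30, 180, 1080, 6480]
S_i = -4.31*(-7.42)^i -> [-4.31, 31.98, -237.29, 1760.71, -13064.5]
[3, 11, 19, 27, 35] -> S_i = 3 + 8*i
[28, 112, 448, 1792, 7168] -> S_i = 28*4^i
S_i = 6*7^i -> [6, 42, 294, 2058, 14406]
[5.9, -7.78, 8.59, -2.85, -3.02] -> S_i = Random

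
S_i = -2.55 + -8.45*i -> [-2.55, -11.0, -19.45, -27.9, -36.35]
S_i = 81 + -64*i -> [81, 17, -47, -111, -175]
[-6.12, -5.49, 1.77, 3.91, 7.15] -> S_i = Random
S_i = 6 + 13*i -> [6, 19, 32, 45, 58]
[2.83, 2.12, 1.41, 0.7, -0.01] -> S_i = 2.83 + -0.71*i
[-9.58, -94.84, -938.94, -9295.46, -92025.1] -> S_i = -9.58*9.90^i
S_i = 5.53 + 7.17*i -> [5.53, 12.7, 19.87, 27.04, 34.21]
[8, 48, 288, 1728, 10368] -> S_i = 8*6^i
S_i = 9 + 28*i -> [9, 37, 65, 93, 121]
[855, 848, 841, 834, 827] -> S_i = 855 + -7*i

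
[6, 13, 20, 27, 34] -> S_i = 6 + 7*i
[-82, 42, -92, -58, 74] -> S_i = Random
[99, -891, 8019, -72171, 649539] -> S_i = 99*-9^i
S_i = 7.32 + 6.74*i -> [7.32, 14.06, 20.8, 27.54, 34.28]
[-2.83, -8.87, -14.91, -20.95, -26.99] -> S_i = -2.83 + -6.04*i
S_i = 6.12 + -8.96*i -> [6.12, -2.84, -11.8, -20.76, -29.72]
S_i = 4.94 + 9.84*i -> [4.94, 14.78, 24.62, 34.46, 44.3]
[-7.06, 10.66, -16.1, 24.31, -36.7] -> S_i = -7.06*(-1.51)^i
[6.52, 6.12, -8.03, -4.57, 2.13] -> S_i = Random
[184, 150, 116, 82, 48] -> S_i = 184 + -34*i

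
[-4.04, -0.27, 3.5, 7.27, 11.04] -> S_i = -4.04 + 3.77*i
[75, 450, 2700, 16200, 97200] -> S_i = 75*6^i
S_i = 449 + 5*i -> [449, 454, 459, 464, 469]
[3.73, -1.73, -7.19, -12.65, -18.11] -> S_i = 3.73 + -5.46*i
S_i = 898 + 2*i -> [898, 900, 902, 904, 906]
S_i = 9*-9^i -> [9, -81, 729, -6561, 59049]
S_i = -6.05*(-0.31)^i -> [-6.05, 1.88, -0.58, 0.18, -0.06]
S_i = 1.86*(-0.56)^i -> [1.86, -1.04, 0.58, -0.33, 0.18]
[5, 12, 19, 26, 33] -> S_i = 5 + 7*i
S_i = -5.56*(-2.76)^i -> [-5.56, 15.35, -42.35, 116.9, -322.63]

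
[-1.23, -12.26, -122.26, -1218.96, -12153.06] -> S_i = -1.23*9.97^i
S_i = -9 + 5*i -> [-9, -4, 1, 6, 11]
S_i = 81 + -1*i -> [81, 80, 79, 78, 77]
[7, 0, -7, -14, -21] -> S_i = 7 + -7*i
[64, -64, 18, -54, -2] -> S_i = Random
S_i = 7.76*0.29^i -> [7.76, 2.25, 0.65, 0.19, 0.05]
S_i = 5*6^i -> [5, 30, 180, 1080, 6480]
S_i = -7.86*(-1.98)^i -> [-7.86, 15.56, -30.81, 61.01, -120.8]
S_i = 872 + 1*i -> [872, 873, 874, 875, 876]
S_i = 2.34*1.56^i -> [2.34, 3.65, 5.69, 8.88, 13.86]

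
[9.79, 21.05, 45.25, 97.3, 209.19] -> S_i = 9.79*2.15^i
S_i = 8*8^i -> [8, 64, 512, 4096, 32768]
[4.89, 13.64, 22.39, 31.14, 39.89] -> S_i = 4.89 + 8.75*i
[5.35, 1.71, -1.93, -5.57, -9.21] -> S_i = 5.35 + -3.64*i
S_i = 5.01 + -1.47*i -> [5.01, 3.54, 2.07, 0.6, -0.87]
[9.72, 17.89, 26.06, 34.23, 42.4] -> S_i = 9.72 + 8.17*i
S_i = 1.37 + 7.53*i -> [1.37, 8.9, 16.43, 23.96, 31.49]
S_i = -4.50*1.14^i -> [-4.5, -5.13, -5.85, -6.67, -7.6]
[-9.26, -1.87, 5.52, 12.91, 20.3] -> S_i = -9.26 + 7.39*i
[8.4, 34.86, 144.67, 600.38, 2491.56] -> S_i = 8.40*4.15^i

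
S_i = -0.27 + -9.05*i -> [-0.27, -9.32, -18.37, -27.42, -36.47]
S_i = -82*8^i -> [-82, -656, -5248, -41984, -335872]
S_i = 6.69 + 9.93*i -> [6.69, 16.62, 26.55, 36.48, 46.41]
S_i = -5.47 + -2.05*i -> [-5.47, -7.52, -9.57, -11.62, -13.67]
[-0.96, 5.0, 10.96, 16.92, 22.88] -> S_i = -0.96 + 5.96*i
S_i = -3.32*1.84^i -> [-3.32, -6.11, -11.24, -20.68, -38.05]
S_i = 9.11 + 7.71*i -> [9.11, 16.82, 24.53, 32.24, 39.95]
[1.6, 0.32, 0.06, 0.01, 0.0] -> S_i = 1.60*0.20^i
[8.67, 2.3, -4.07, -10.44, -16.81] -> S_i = 8.67 + -6.37*i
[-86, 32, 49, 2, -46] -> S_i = Random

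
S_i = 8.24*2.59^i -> [8.24, 21.34, 55.27, 143.16, 370.79]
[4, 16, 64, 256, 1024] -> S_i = 4*4^i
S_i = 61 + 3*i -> [61, 64, 67, 70, 73]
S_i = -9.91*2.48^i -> [-9.91, -24.58, -60.95, -151.16, -374.87]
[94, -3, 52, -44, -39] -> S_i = Random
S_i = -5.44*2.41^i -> [-5.44, -13.11, -31.6, -76.15, -183.51]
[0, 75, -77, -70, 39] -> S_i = Random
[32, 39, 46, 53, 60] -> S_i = 32 + 7*i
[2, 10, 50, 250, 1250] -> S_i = 2*5^i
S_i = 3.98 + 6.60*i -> [3.98, 10.58, 17.18, 23.78, 30.38]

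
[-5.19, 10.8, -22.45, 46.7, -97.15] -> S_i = -5.19*(-2.08)^i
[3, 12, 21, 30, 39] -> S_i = 3 + 9*i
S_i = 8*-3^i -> [8, -24, 72, -216, 648]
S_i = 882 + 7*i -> [882, 889, 896, 903, 910]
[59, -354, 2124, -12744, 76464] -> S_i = 59*-6^i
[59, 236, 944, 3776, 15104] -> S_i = 59*4^i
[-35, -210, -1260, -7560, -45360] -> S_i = -35*6^i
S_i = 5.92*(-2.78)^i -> [5.92, -16.46, 45.75, -127.19, 353.59]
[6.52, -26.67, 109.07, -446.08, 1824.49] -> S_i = 6.52*(-4.09)^i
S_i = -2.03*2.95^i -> [-2.03, -5.99, -17.67, -52.11, -153.74]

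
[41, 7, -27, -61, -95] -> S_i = 41 + -34*i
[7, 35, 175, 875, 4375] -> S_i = 7*5^i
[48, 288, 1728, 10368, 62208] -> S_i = 48*6^i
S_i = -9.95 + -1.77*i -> [-9.95, -11.72, -13.49, -15.26, -17.03]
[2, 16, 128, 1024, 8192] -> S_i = 2*8^i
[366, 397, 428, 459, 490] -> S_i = 366 + 31*i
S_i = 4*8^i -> [4, 32, 256, 2048, 16384]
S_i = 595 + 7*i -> [595, 602, 609, 616, 623]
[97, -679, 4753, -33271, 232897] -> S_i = 97*-7^i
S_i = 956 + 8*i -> [956, 964, 972, 980, 988]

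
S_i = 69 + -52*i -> [69, 17, -35, -87, -139]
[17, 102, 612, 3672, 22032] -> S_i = 17*6^i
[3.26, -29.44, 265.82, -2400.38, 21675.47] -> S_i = 3.26*(-9.03)^i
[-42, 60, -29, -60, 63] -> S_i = Random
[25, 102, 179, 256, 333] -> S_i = 25 + 77*i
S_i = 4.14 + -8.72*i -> [4.14, -4.58, -13.3, -22.02, -30.74]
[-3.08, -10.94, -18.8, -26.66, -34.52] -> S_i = -3.08 + -7.86*i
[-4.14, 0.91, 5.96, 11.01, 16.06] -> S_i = -4.14 + 5.05*i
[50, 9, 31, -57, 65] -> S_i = Random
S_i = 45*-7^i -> [45, -315, 2205, -15435, 108045]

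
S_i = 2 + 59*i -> [2, 61, 120, 179, 238]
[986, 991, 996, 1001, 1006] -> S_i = 986 + 5*i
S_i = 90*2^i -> [90, 180, 360, 720, 1440]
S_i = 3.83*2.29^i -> [3.83, 8.77, 20.08, 45.99, 105.33]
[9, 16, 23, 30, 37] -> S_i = 9 + 7*i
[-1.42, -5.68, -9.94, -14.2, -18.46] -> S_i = -1.42 + -4.26*i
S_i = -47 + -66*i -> [-47, -113, -179, -245, -311]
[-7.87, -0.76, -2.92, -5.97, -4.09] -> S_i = Random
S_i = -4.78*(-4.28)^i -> [-4.78, 20.46, -87.56, 374.77, -1603.99]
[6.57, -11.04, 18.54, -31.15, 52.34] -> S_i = 6.57*(-1.68)^i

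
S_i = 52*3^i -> [52, 156, 468, 1404, 4212]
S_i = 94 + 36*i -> [94, 130, 166, 202, 238]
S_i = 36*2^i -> [36, 72, 144, 288, 576]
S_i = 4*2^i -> [4, 8, 16, 32, 64]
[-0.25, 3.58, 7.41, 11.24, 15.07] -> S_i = -0.25 + 3.83*i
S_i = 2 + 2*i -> [2, 4, 6, 8, 10]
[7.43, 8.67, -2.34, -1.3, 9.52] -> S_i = Random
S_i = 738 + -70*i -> [738, 668, 598, 528, 458]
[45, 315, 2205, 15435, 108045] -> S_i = 45*7^i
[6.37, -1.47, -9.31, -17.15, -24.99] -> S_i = 6.37 + -7.84*i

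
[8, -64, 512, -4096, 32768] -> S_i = 8*-8^i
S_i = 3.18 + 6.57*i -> [3.18, 9.75, 16.32, 22.89, 29.46]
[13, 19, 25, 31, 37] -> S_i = 13 + 6*i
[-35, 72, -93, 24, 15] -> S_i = Random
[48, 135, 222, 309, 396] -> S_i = 48 + 87*i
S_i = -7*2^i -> [-7, -14, -28, -56, -112]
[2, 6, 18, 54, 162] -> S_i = 2*3^i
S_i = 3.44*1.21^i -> [3.44, 4.16, 5.04, 6.09, 7.37]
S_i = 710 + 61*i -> [710, 771, 832, 893, 954]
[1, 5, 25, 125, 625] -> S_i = 1*5^i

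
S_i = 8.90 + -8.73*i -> [8.9, 0.17, -8.56, -17.29, -26.02]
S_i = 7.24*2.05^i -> [7.24, 14.84, 30.43, 62.37, 127.87]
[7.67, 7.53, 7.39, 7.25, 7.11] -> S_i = 7.67 + -0.14*i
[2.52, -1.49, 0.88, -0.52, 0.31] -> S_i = 2.52*(-0.59)^i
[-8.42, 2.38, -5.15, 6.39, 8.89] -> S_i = Random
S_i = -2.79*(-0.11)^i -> [-2.79, 0.31, -0.03, 0.0, -0.0]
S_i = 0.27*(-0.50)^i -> [0.27, -0.14, 0.07, -0.03, 0.02]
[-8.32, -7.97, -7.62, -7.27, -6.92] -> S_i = -8.32 + 0.35*i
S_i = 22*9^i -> [22, 198, 1782, 16038, 144342]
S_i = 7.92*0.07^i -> [7.92, 0.55, 0.04, 0.0, 0.0]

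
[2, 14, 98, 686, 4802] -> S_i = 2*7^i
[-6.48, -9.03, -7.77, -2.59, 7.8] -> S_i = Random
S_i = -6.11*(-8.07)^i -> [-6.11, 49.31, -397.91, 3211.16, -25914.05]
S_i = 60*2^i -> [60, 120, 240, 480, 960]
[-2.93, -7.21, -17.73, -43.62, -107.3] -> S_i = -2.93*2.46^i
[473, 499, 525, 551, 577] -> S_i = 473 + 26*i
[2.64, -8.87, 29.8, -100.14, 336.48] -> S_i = 2.64*(-3.36)^i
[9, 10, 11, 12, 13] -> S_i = 9 + 1*i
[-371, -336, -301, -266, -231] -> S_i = -371 + 35*i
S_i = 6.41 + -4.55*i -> [6.41, 1.86, -2.69, -7.24, -11.79]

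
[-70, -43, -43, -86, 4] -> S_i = Random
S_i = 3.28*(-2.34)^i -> [3.28, -7.68, 17.96, -42.03, 98.34]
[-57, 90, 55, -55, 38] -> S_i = Random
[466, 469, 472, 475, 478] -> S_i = 466 + 3*i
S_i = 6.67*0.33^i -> [6.67, 2.2, 0.73, 0.24, 0.08]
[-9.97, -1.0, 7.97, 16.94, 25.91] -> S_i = -9.97 + 8.97*i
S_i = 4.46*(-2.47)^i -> [4.46, -11.02, 27.21, -67.21, 166.01]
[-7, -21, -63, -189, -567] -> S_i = -7*3^i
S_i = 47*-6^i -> [47, -282, 1692, -10152, 60912]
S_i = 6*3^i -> [6, 18, 54, 162, 486]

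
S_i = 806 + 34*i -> [806, 840, 874, 908, 942]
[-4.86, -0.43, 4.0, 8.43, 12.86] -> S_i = -4.86 + 4.43*i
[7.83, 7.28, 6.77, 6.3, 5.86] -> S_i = 7.83*0.93^i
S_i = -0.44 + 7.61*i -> [-0.44, 7.17, 14.78, 22.39, 30.0]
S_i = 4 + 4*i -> [4, 8, 12, 16, 20]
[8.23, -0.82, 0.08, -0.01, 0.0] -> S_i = 8.23*(-0.10)^i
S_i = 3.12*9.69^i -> [3.12, 30.23, 292.96, 2838.74, 27507.41]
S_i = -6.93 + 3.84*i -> [-6.93, -3.09, 0.75, 4.59, 8.43]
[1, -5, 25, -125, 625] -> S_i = 1*-5^i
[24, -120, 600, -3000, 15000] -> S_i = 24*-5^i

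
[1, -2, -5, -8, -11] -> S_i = 1 + -3*i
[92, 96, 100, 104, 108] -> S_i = 92 + 4*i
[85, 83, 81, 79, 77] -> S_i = 85 + -2*i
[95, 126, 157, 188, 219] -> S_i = 95 + 31*i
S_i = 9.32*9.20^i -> [9.32, 85.74, 788.84, 7257.37, 66767.82]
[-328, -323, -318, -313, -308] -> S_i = -328 + 5*i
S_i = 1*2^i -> [1, 2, 4, 8, 16]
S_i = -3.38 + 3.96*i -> [-3.38, 0.58, 4.54, 8.5, 12.46]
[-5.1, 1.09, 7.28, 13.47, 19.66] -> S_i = -5.10 + 6.19*i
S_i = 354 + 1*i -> [354, 355, 356, 357, 358]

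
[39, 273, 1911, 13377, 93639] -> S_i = 39*7^i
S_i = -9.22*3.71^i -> [-9.22, -34.21, -126.91, -470.82, -1746.73]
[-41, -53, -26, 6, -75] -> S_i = Random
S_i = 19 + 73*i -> [19, 92, 165, 238, 311]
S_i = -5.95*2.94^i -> [-5.95, -17.49, -51.43, -151.2, -444.54]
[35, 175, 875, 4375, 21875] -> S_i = 35*5^i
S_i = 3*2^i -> [3, 6, 12, 24, 48]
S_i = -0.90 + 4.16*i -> [-0.9, 3.26, 7.42, 11.58, 15.74]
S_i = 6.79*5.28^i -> [6.79, 35.85, 189.29, 999.47, 5277.22]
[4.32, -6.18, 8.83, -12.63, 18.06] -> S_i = 4.32*(-1.43)^i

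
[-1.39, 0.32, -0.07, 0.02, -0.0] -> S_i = -1.39*(-0.23)^i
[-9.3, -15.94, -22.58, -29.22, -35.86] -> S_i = -9.30 + -6.64*i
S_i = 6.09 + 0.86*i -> [6.09, 6.95, 7.81, 8.67, 9.53]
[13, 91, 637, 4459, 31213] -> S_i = 13*7^i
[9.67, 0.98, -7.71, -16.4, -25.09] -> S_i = 9.67 + -8.69*i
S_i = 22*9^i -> [22, 198, 1782, 16038, 144342]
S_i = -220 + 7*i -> [-220, -213, -206, -199, -192]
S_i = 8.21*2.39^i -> [8.21, 19.62, 46.9, 112.08, 267.88]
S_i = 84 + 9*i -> [84, 93, 102, 111, 120]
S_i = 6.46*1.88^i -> [6.46, 12.14, 22.83, 42.92, 80.7]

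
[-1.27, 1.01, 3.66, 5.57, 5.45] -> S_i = Random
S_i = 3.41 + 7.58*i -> [3.41, 10.99, 18.57, 26.15, 33.73]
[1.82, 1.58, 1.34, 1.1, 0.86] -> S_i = 1.82 + -0.24*i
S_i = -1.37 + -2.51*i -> [-1.37, -3.88, -6.39, -8.9, -11.41]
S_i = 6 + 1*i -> [6, 7, 8, 9, 10]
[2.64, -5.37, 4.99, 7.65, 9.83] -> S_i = Random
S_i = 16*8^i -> [16, 128, 1024, 8192, 65536]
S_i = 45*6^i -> [45, 270, 1620, 9720, 58320]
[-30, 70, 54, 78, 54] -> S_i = Random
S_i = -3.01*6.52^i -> [-3.01, -19.63, -127.96, -834.28, -5439.47]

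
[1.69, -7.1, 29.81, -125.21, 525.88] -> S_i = 1.69*(-4.20)^i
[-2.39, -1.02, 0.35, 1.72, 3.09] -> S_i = -2.39 + 1.37*i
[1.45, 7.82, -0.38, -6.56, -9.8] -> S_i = Random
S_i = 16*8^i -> [16, 128, 1024, 8192, 65536]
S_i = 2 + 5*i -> [2, 7, 12, 17, 22]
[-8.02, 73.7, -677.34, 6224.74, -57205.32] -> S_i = -8.02*(-9.19)^i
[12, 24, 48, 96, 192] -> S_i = 12*2^i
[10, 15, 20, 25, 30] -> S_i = 10 + 5*i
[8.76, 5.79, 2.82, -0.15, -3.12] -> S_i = 8.76 + -2.97*i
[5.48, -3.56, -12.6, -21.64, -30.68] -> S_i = 5.48 + -9.04*i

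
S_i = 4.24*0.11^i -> [4.24, 0.47, 0.05, 0.01, 0.0]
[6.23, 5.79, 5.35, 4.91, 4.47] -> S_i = 6.23 + -0.44*i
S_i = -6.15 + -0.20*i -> [-6.15, -6.35, -6.55, -6.75, -6.95]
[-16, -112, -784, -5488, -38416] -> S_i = -16*7^i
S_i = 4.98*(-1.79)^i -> [4.98, -8.91, 15.96, -28.56, 51.13]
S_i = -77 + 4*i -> [-77, -73, -69, -65, -61]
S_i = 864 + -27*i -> [864, 837, 810, 783, 756]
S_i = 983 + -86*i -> [983, 897, 811, 725, 639]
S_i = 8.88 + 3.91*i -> [8.88, 12.79, 16.7, 20.61, 24.52]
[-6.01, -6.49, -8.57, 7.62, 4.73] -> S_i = Random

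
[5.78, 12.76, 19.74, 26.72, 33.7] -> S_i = 5.78 + 6.98*i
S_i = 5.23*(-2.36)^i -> [5.23, -12.34, 29.13, -68.74, 162.24]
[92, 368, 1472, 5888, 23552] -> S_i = 92*4^i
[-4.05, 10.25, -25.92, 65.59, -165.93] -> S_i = -4.05*(-2.53)^i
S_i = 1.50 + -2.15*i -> [1.5, -0.65, -2.8, -4.95, -7.1]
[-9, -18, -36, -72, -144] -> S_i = -9*2^i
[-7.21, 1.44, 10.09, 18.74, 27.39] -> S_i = -7.21 + 8.65*i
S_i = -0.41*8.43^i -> [-0.41, -3.46, -29.14, -245.62, -2070.59]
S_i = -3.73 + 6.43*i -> [-3.73, 2.7, 9.13, 15.56, 21.99]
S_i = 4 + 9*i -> [4, 13, 22, 31, 40]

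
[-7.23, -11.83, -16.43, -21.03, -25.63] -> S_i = -7.23 + -4.60*i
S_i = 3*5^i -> [3, 15, 75, 375, 1875]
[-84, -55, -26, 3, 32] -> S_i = -84 + 29*i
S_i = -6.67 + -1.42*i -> [-6.67, -8.09, -9.51, -10.93, -12.35]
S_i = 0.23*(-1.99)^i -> [0.23, -0.46, 0.91, -1.81, 3.61]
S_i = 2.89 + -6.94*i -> [2.89, -4.05, -10.99, -17.93, -24.87]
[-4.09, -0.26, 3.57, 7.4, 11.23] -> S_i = -4.09 + 3.83*i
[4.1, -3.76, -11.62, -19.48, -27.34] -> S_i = 4.10 + -7.86*i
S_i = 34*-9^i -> [34, -306, 2754, -24786, 223074]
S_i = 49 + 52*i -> [49, 101, 153, 205, 257]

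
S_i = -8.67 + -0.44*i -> [-8.67, -9.11, -9.55, -9.99, -10.43]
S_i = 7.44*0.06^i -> [7.44, 0.45, 0.03, 0.0, 0.0]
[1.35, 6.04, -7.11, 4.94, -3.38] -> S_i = Random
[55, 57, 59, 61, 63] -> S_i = 55 + 2*i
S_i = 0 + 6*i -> [0, 6, 12, 18, 24]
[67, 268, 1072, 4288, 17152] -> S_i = 67*4^i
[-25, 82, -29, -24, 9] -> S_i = Random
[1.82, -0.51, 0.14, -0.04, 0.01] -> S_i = 1.82*(-0.28)^i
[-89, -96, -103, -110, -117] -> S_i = -89 + -7*i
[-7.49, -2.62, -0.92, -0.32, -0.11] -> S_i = -7.49*0.35^i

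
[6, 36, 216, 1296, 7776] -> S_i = 6*6^i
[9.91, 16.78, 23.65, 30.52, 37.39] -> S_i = 9.91 + 6.87*i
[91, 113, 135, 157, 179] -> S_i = 91 + 22*i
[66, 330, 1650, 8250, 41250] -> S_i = 66*5^i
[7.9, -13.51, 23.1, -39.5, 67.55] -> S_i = 7.90*(-1.71)^i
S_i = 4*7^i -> [4, 28, 196, 1372, 9604]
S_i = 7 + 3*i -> [7, 10, 13, 16, 19]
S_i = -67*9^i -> [-67, -603, -5427, -48843, -439587]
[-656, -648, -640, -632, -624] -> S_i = -656 + 8*i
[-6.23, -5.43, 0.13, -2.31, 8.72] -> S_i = Random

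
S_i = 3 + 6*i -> [3, 9, 15, 21, 27]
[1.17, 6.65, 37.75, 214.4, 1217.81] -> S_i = 1.17*5.68^i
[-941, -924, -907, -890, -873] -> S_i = -941 + 17*i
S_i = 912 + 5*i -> [912, 917, 922, 927, 932]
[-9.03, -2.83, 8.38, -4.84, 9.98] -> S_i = Random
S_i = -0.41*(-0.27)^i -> [-0.41, 0.11, -0.03, 0.01, -0.0]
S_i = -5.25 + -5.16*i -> [-5.25, -10.41, -15.57, -20.73, -25.89]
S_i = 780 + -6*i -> [780, 774, 768, 762, 756]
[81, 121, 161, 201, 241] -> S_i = 81 + 40*i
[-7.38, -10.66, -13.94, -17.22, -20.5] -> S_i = -7.38 + -3.28*i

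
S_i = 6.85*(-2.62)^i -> [6.85, -17.95, 47.02, -123.2, 322.77]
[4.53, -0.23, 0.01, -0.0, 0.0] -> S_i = 4.53*(-0.05)^i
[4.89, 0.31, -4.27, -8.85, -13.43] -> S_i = 4.89 + -4.58*i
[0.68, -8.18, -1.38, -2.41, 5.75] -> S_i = Random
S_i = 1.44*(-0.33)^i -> [1.44, -0.48, 0.16, -0.05, 0.02]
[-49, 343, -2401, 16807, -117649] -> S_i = -49*-7^i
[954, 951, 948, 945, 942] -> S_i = 954 + -3*i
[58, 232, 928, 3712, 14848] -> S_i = 58*4^i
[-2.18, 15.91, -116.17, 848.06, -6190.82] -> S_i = -2.18*(-7.30)^i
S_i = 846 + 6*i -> [846, 852, 858, 864, 870]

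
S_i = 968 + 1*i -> [968, 969, 970, 971, 972]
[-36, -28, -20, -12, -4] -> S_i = -36 + 8*i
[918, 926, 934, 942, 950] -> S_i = 918 + 8*i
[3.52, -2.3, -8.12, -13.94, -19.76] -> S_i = 3.52 + -5.82*i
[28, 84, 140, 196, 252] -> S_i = 28 + 56*i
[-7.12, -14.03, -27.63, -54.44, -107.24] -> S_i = -7.12*1.97^i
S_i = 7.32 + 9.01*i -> [7.32, 16.33, 25.34, 34.35, 43.36]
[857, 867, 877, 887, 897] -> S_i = 857 + 10*i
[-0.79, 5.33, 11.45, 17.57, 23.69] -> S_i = -0.79 + 6.12*i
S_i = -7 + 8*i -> [-7, 1, 9, 17, 25]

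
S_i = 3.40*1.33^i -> [3.4, 4.52, 6.01, 8.0, 10.64]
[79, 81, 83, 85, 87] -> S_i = 79 + 2*i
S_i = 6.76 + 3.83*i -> [6.76, 10.59, 14.42, 18.25, 22.08]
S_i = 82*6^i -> [82, 492, 2952, 17712, 106272]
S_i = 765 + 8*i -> [765, 773, 781, 789, 797]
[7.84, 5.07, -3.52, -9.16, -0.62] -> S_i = Random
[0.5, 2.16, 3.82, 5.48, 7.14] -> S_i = 0.50 + 1.66*i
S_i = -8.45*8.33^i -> [-8.45, -70.39, -586.34, -4884.18, -40685.22]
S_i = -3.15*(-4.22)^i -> [-3.15, 13.29, -56.1, 236.73, -998.99]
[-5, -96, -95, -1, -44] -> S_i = Random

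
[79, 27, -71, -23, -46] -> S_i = Random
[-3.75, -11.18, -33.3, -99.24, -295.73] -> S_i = -3.75*2.98^i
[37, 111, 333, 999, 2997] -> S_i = 37*3^i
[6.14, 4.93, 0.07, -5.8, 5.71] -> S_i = Random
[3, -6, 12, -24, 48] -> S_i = 3*-2^i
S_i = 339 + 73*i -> [339, 412, 485, 558, 631]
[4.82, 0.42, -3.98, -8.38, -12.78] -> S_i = 4.82 + -4.40*i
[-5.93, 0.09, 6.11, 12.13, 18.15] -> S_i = -5.93 + 6.02*i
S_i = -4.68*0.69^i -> [-4.68, -3.23, -2.23, -1.54, -1.06]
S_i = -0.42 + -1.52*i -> [-0.42, -1.94, -3.46, -4.98, -6.5]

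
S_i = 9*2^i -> [9, 18, 36, 72, 144]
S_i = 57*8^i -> [57, 456, 3648, 29184, 233472]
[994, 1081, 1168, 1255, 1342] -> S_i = 994 + 87*i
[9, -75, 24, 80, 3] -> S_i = Random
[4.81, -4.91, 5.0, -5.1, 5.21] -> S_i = 4.81*(-1.02)^i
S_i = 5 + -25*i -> [5, -20, -45, -70, -95]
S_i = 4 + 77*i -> [4, 81, 158, 235, 312]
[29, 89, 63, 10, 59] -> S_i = Random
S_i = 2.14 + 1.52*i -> [2.14, 3.66, 5.18, 6.7, 8.22]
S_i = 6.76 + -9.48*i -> [6.76, -2.72, -12.2, -21.68, -31.16]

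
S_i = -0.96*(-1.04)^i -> [-0.96, 1.0, -1.04, 1.08, -1.12]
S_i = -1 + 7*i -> [-1, 6, 13, 20, 27]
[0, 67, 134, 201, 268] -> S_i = 0 + 67*i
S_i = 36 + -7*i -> [36, 29, 22, 15, 8]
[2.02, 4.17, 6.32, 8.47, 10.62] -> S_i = 2.02 + 2.15*i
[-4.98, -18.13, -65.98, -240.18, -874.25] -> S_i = -4.98*3.64^i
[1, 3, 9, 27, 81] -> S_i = 1*3^i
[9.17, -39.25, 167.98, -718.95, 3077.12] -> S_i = 9.17*(-4.28)^i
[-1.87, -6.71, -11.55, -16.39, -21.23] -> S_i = -1.87 + -4.84*i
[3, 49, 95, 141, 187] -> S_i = 3 + 46*i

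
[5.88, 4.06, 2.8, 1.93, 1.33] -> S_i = 5.88*0.69^i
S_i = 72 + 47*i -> [72, 119, 166, 213, 260]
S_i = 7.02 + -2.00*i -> [7.02, 5.02, 3.02, 1.02, -0.98]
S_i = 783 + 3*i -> [783, 786, 789, 792, 795]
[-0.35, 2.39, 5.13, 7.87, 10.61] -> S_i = -0.35 + 2.74*i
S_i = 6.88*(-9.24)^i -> [6.88, -63.57, 587.4, -5427.56, 50150.62]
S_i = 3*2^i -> [3, 6, 12, 24, 48]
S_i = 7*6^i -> [7, 42, 252, 1512, 9072]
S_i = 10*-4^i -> [10, -40, 160, -640, 2560]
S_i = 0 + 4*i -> [0, 4, 8, 12, 16]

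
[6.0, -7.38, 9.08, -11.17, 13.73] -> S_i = 6.00*(-1.23)^i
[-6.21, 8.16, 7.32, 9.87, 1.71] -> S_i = Random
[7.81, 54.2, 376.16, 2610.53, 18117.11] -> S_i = 7.81*6.94^i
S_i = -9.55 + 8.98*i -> [-9.55, -0.57, 8.41, 17.39, 26.37]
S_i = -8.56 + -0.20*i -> [-8.56, -8.76, -8.96, -9.16, -9.36]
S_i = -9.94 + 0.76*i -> [-9.94, -9.18, -8.42, -7.66, -6.9]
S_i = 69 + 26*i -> [69, 95, 121, 147, 173]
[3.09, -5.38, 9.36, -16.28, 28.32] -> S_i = 3.09*(-1.74)^i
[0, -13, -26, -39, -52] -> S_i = 0 + -13*i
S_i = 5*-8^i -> [5, -40, 320, -2560, 20480]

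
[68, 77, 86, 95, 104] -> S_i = 68 + 9*i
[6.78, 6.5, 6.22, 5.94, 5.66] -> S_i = 6.78 + -0.28*i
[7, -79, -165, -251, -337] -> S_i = 7 + -86*i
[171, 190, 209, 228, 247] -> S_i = 171 + 19*i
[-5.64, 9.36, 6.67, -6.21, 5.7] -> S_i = Random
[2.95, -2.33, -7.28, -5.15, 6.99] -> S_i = Random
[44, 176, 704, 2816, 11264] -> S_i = 44*4^i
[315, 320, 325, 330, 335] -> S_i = 315 + 5*i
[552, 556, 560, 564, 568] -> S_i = 552 + 4*i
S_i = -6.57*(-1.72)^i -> [-6.57, 11.3, -19.44, 33.43, -57.5]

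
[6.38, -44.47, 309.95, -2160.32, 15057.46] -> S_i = 6.38*(-6.97)^i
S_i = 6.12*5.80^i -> [6.12, 35.5, 205.88, 1194.09, 6925.7]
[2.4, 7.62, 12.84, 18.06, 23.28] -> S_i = 2.40 + 5.22*i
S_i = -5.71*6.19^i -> [-5.71, -35.34, -218.78, -1354.28, -8382.99]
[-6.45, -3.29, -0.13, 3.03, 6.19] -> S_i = -6.45 + 3.16*i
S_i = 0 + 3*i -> [0, 3, 6, 9, 12]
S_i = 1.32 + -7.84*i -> [1.32, -6.52, -14.36, -22.2, -30.04]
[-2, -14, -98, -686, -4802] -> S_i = -2*7^i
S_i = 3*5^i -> [3, 15, 75, 375, 1875]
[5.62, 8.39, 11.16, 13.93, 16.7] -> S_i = 5.62 + 2.77*i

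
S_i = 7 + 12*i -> [7, 19, 31, 43, 55]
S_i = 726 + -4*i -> [726, 722, 718, 714, 710]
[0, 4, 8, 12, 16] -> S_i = 0 + 4*i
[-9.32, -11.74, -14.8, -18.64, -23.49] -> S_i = -9.32*1.26^i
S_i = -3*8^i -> [-3, -24, -192, -1536, -12288]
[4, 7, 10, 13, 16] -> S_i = 4 + 3*i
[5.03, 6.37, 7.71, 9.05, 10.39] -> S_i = 5.03 + 1.34*i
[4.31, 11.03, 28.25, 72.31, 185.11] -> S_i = 4.31*2.56^i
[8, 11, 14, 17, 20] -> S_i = 8 + 3*i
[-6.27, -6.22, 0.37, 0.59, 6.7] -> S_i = Random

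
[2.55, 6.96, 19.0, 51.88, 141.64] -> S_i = 2.55*2.73^i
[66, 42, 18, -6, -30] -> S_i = 66 + -24*i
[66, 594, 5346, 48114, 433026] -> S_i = 66*9^i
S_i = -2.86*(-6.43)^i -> [-2.86, 18.39, -118.25, 760.32, -4888.89]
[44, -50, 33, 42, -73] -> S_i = Random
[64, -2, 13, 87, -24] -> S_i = Random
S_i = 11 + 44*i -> [11, 55, 99, 143, 187]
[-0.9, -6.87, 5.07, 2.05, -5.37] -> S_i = Random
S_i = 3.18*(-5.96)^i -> [3.18, -18.95, 112.96, -673.23, 4012.47]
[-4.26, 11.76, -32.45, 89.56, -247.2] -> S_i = -4.26*(-2.76)^i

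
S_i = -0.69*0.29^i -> [-0.69, -0.2, -0.06, -0.02, -0.0]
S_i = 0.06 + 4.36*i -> [0.06, 4.42, 8.78, 13.14, 17.5]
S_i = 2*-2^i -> [2, -4, 8, -16, 32]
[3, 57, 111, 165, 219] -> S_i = 3 + 54*i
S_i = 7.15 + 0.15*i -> [7.15, 7.3, 7.45, 7.6, 7.75]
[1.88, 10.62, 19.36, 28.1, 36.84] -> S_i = 1.88 + 8.74*i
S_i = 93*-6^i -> [93, -558, 3348, -20088, 120528]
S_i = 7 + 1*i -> [7, 8, 9, 10, 11]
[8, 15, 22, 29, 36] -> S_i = 8 + 7*i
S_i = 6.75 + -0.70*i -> [6.75, 6.05, 5.35, 4.65, 3.95]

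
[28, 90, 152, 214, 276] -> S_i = 28 + 62*i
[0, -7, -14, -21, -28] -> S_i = 0 + -7*i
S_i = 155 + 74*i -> [155, 229, 303, 377, 451]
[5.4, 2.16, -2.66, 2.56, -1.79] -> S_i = Random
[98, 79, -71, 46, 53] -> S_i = Random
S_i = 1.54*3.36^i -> [1.54, 5.17, 17.39, 58.42, 196.28]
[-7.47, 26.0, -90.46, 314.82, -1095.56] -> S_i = -7.47*(-3.48)^i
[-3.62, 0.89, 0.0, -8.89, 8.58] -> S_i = Random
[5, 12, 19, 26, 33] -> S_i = 5 + 7*i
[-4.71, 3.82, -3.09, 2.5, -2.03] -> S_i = -4.71*(-0.81)^i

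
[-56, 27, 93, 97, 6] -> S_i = Random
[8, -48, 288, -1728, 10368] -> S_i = 8*-6^i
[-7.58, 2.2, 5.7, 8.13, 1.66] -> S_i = Random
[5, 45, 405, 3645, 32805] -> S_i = 5*9^i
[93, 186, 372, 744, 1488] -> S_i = 93*2^i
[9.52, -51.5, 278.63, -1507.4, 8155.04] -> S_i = 9.52*(-5.41)^i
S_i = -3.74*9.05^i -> [-3.74, -33.85, -306.32, -2772.15, -25087.99]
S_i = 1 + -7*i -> [1, -6, -13, -20, -27]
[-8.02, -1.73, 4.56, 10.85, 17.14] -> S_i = -8.02 + 6.29*i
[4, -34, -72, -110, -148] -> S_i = 4 + -38*i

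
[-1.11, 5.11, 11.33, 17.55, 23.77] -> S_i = -1.11 + 6.22*i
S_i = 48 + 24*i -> [48, 72, 96, 120, 144]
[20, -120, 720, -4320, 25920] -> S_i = 20*-6^i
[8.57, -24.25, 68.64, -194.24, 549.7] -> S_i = 8.57*(-2.83)^i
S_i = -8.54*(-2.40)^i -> [-8.54, 20.5, -49.19, 118.06, -283.34]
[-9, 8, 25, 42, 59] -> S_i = -9 + 17*i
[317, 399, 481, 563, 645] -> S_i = 317 + 82*i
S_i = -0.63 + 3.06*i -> [-0.63, 2.43, 5.49, 8.55, 11.61]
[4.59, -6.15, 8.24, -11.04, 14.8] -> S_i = 4.59*(-1.34)^i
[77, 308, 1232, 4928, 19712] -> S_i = 77*4^i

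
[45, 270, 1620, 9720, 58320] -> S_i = 45*6^i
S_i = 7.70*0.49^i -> [7.7, 3.77, 1.85, 0.91, 0.44]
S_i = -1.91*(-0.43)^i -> [-1.91, 0.82, -0.35, 0.15, -0.07]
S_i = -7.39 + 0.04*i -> [-7.39, -7.35, -7.31, -7.27, -7.23]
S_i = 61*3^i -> [61, 183, 549, 1647, 4941]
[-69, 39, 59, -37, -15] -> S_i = Random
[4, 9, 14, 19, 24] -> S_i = 4 + 5*i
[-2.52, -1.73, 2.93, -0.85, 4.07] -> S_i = Random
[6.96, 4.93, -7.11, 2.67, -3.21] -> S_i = Random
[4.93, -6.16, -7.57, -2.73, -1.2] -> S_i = Random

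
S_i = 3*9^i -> [3, 27, 243, 2187, 19683]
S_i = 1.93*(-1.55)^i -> [1.93, -2.99, 4.64, -7.19, 11.14]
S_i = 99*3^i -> [99, 297, 891, 2673, 8019]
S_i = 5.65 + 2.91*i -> [5.65, 8.56, 11.47, 14.38, 17.29]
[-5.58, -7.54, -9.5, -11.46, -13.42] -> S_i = -5.58 + -1.96*i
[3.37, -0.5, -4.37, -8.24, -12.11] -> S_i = 3.37 + -3.87*i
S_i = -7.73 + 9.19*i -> [-7.73, 1.46, 10.65, 19.84, 29.03]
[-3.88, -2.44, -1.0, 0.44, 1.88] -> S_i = -3.88 + 1.44*i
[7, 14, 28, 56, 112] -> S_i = 7*2^i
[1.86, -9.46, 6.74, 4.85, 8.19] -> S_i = Random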